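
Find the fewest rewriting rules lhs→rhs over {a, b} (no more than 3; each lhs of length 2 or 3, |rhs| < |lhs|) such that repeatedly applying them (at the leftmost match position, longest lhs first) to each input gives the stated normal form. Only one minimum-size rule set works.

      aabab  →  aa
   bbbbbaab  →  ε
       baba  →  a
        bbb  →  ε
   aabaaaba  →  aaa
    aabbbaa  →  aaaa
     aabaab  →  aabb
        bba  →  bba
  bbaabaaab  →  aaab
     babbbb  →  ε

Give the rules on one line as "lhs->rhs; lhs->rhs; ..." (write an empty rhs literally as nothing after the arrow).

baa->b; bab->; bbb->

  | aabab => aa
  | bbbbbaab => bbaab => bbb => ε
  | baba => a
  | bbb => ε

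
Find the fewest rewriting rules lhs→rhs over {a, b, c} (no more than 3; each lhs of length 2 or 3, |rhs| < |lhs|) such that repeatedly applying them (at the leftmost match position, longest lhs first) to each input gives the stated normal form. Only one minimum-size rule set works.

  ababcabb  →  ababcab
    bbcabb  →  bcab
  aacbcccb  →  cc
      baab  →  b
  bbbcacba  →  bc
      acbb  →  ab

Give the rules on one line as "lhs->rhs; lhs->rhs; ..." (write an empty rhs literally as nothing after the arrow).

aa->; bb->b; cb->

  | ababcabb => ababcab
  | bbcabb => bcabb => bcab
  | aacbcccb => cbcccb => cccb => cc
  | baab => bb => b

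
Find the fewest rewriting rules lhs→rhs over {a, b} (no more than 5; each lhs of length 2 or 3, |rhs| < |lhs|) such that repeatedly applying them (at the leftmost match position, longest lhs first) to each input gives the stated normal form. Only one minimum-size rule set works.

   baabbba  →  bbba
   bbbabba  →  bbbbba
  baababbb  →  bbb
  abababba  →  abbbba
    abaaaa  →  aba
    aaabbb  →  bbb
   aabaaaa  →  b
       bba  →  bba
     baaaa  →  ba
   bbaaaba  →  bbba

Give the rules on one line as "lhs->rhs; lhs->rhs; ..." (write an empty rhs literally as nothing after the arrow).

  | baabbba => babba => bbba
  | bbbabba => bbbbba
  | baababbb => baabbb => babb => bbb
  | abababba => abbabba => abbbba

aa->b; aaa->; aab->a; bab->bb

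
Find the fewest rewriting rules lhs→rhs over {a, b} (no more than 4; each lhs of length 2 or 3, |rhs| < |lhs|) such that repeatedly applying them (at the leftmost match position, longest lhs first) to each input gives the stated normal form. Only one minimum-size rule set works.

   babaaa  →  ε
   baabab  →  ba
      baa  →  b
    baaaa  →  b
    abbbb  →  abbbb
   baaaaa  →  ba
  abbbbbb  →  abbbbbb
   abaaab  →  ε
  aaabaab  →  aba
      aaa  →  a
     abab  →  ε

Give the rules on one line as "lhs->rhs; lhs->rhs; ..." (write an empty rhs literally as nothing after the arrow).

aa->; aab->a; bab->a

  | babaaa => aaaa => aa => ε
  | baabab => baab => ba
  | baa => b
  | baaaa => baa => b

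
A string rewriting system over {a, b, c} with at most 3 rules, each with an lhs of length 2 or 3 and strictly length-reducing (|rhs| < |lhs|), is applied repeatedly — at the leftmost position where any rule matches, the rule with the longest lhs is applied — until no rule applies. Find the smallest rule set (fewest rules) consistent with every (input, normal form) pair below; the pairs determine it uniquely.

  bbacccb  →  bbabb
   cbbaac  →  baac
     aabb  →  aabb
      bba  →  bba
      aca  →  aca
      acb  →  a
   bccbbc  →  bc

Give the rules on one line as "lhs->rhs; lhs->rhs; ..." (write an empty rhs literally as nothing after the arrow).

cb->; ccc->b

  | bbacccb => bbabb
  | cbbaac => baac
  | aabb
  | bba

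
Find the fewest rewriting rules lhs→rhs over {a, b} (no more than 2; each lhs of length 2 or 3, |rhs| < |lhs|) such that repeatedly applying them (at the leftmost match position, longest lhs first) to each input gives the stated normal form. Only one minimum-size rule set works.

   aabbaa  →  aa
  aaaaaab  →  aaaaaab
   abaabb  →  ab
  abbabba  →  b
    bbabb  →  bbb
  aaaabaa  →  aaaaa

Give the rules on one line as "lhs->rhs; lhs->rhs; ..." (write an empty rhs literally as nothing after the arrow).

  | aabbaa => abaa => aa
  | aaaaaab
  | abaabb => aabb => ab
  | abbabba => babba => bba => b

abb->b; ba->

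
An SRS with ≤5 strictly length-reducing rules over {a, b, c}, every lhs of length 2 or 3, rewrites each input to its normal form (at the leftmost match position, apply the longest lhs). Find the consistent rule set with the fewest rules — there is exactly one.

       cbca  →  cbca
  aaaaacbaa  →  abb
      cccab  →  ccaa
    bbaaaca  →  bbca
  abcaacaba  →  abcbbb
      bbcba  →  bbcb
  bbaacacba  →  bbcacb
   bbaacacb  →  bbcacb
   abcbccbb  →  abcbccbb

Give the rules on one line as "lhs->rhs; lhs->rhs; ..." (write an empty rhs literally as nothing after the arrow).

  | cbca
  | aaaaacbaa => aaabbbaa => abbaa => abba => abb
  | cccab => ccaa
  | bbaaaca => bbaaca => bbaca => bbca

aab->; aac->bb; ba->b; cab->aa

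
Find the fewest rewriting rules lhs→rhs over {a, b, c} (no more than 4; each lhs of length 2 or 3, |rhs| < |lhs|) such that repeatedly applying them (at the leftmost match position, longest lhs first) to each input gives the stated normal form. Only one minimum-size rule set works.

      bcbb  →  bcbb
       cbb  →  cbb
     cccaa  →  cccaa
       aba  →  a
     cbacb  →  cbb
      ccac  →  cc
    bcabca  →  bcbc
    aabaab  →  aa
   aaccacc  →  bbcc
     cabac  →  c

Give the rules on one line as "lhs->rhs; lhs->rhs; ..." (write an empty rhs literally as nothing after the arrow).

  | bcbb
  | cbb
  | cccaa
  | aba => a

ab->; ac->; aca->bb; bca->bc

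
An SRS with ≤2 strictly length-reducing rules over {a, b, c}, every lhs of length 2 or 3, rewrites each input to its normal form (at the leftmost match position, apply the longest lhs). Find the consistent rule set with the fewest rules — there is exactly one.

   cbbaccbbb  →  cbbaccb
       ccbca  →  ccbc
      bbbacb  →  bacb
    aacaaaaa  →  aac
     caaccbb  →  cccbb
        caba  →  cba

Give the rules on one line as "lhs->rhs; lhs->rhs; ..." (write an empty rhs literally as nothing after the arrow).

bbb->b; ca->c

  | cbbaccbbb => cbbaccb
  | ccbca => ccbc
  | bbbacb => bacb
  | aacaaaaa => aacaaaa => aacaaa => aacaa => aaca => aac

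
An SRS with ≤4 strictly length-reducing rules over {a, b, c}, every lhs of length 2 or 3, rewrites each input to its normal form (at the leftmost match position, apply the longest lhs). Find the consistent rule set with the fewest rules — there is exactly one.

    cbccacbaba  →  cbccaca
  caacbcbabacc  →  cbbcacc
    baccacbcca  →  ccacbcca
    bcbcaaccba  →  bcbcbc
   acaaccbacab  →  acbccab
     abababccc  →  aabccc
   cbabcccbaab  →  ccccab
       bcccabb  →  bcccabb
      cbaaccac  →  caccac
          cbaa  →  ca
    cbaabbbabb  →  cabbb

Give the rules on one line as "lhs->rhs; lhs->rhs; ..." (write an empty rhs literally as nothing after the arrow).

  | cbccacbaba => cbccaca
  | caacbcbabacc => cbbcbabacc => cbbcacc
  | baccacbcca => ccacbcca
  | bcbcaaccba => bcbcbcba => bcbcbc

aac->b; ba->; bab->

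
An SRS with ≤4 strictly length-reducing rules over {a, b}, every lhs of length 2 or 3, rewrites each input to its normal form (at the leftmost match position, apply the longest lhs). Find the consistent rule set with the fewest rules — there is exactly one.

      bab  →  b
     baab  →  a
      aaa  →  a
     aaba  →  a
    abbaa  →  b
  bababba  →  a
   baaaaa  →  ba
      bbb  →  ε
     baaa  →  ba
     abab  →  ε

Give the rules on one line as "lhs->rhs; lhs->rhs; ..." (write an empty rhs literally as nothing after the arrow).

aa->a; ab->; baa->b; bb->a

  | bab => b
  | baab => bb => a
  | aaa => aa => a
  | aaba => aba => a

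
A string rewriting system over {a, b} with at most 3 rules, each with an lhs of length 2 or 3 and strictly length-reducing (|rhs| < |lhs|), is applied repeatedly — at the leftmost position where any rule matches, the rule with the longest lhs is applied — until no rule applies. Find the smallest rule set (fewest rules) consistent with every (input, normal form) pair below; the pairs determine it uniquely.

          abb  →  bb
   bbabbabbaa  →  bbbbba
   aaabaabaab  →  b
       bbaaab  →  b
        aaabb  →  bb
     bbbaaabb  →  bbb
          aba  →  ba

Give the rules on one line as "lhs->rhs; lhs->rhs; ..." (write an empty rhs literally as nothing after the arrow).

ab->b; baa->a

  | abb => bb
  | bbabbabbaa => bbbbabbaa => bbbbbbaa => bbbbba
  | aaabaabaab => aabaabaab => abaabaab => baabaab => abaab => baab => ab => b
  | bbaaab => baab => ab => b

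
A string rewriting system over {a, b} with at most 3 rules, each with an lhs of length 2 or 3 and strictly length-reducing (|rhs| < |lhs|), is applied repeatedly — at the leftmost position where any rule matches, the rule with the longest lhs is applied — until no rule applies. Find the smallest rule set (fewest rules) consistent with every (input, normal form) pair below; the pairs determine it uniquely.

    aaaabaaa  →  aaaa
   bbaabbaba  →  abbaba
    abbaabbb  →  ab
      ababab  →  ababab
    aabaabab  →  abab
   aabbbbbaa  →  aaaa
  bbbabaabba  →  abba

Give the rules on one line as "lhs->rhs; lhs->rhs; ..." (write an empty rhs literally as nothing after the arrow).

  | aaaabaaa => aabbaaa => bbbaaa => aaaa
  | bbaabbaba => bbbbbaba => abbaba
  | abbaabbb => abbbbbb => aabbb => bbbb => ab
  | ababab

aab->bb; bbb->a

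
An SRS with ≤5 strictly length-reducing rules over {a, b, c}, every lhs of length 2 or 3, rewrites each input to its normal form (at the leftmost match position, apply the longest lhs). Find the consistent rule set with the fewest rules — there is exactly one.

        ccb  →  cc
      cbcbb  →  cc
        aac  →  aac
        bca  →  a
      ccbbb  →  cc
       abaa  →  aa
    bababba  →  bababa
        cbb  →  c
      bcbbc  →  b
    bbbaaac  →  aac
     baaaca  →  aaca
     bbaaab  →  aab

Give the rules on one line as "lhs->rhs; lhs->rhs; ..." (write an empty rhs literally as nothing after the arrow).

baa->a; bba->ba; bc->; cb->c

  | ccb => cc
  | cbcbb => ccbb => ccb => cc
  | aac
  | bca => a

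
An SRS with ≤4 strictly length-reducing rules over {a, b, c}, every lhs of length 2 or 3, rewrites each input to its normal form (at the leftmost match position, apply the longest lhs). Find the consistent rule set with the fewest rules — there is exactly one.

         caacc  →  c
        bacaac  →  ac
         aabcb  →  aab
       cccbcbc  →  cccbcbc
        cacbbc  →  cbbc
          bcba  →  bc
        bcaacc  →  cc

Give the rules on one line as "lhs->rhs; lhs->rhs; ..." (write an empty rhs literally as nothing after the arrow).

  | caacc => acc => c
  | bacaac => caac => ac
  | aabcb => aab
  | cccbcbc

abc->a; acc->c; ba->; ca->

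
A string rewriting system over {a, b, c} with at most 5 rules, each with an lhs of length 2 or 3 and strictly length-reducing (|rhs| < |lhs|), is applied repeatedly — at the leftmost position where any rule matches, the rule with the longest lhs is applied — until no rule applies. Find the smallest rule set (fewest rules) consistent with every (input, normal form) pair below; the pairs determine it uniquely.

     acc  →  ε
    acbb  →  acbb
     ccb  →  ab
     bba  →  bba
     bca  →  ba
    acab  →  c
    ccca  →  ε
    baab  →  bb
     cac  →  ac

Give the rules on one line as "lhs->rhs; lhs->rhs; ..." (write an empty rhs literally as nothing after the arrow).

aa->; ca->a; cab->ac; cc->a

  | acc => aa => ε
  | acbb
  | ccb => ab
  | bba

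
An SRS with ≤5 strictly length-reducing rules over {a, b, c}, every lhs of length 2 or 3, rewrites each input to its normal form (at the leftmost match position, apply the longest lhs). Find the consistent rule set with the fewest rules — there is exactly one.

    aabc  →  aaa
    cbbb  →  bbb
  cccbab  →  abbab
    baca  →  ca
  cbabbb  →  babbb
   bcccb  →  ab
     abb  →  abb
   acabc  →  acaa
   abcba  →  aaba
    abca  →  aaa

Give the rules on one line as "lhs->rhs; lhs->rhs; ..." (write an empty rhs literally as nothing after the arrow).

bac->c; bc->a; cb->b; ccc->ab

  | aabc => aaa
  | cbbb => bbb
  | cccbab => abbab
  | baca => ca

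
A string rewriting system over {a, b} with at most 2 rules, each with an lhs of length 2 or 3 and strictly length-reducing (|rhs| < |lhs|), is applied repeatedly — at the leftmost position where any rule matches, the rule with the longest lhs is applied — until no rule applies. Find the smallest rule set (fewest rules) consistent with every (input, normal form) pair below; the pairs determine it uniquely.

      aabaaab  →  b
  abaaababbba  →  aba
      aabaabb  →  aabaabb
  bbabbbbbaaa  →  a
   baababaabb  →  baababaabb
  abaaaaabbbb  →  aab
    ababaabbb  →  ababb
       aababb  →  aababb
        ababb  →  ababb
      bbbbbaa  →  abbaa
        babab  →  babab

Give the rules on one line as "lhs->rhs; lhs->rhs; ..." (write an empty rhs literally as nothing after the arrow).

  | aabaaab => aabbb => aaa => b
  | abaaababbba => abbbabbba => aaabbba => bbbba => aba
  | aabaabb
  | bbabbbbbaaa => bbaabbaaa => bbaabbb => bbaaa => bbb => a

aaa->b; bbb->a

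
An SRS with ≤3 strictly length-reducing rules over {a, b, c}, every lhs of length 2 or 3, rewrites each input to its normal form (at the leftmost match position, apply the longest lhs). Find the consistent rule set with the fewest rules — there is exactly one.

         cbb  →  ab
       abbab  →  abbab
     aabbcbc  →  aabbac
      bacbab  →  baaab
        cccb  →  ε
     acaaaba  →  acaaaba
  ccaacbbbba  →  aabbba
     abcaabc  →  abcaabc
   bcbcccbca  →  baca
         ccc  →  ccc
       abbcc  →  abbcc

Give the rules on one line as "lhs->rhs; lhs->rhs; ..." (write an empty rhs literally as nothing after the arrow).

  | cbb => ab
  | abbab
  | aabbcbc => aabbac
  | bacbab => baaab

cb->a; cca->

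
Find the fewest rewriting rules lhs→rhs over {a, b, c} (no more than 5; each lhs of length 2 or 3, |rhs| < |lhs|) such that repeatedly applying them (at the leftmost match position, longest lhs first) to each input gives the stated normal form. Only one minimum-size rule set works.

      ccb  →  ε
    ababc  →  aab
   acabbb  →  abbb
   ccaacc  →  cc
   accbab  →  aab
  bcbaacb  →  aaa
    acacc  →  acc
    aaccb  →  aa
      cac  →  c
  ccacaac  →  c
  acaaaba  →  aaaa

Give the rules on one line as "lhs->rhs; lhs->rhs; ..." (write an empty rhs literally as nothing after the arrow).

ba->a; bc->b; ca->; cb->a

  | ccb => ca => ε
  | ababc => aabc => aab
  | acabbb => abbb
  | ccaacc => cacc => cc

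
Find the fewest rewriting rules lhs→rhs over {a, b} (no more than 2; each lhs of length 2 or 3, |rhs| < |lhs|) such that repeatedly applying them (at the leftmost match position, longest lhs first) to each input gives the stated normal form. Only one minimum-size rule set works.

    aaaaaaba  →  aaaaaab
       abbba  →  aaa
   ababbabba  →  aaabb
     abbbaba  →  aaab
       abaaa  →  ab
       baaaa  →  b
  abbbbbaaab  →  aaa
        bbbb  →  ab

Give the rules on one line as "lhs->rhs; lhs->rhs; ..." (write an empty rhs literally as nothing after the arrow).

ba->b; bbb->a

  | aaaaaaba => aaaaaab
  | abbba => aaa
  | ababbabba => abbbabba => aaabba => aaabb
  | abbbaba => aaaba => aaab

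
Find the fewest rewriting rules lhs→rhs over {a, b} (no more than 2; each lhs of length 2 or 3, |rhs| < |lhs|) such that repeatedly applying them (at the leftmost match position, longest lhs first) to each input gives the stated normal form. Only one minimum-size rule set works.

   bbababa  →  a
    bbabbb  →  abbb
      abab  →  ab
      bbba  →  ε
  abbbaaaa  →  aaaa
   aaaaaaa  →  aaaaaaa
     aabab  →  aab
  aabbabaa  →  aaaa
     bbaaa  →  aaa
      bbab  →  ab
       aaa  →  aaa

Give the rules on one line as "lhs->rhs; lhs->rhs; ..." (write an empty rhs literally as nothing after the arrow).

ba->; bba->a

  | bbababa => ababa => aba => a
  | bbabbb => abbb
  | abab => ab
  | bbba => ba => ε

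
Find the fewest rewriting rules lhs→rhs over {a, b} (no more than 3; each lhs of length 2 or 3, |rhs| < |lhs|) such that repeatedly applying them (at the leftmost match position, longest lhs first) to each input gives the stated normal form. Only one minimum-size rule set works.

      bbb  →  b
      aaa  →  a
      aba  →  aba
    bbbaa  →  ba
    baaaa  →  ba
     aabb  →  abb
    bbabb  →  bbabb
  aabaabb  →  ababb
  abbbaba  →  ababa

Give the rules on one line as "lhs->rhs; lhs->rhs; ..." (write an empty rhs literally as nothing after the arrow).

aa->a; bbb->b

  | bbb => b
  | aaa => aa => a
  | aba
  | bbbaa => baa => ba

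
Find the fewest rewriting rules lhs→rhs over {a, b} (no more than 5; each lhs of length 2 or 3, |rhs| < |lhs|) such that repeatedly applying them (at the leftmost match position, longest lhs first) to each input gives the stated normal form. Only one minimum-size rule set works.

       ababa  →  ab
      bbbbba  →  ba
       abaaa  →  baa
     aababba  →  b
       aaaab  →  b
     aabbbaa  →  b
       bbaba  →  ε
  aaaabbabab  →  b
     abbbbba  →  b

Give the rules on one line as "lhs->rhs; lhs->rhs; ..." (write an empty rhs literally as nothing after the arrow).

  | ababa => bba => ab
  | bbbbba => bbba => ba
  | abaaa => baa
  | aababba => bbabba => abbba => aba => b

aab->bb; aba->b; bb->; bba->ab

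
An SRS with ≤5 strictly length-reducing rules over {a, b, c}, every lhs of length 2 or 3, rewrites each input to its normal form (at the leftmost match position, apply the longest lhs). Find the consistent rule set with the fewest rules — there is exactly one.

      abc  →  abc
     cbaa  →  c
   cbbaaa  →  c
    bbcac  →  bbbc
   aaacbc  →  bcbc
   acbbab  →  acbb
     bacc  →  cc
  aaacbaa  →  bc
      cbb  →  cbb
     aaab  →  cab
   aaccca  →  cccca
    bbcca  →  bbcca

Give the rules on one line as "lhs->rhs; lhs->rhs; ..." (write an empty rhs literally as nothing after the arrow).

  | abc
  | cbaa => c
  | cbbaaa => cba => c
  | bbcac => bbbc

aa->c; ba->; baa->; cac->bc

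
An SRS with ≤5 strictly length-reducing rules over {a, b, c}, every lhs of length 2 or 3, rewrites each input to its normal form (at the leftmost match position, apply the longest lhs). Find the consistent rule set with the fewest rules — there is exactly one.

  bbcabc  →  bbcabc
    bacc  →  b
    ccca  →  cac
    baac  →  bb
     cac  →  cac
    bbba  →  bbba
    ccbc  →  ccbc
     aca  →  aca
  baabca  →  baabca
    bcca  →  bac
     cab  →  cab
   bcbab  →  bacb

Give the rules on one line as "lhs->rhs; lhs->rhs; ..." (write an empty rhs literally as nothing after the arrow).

aac->b; acc->; cba->ac; cca->ac

  | bbcabc
  | bacc => b
  | ccca => cac
  | baac => bb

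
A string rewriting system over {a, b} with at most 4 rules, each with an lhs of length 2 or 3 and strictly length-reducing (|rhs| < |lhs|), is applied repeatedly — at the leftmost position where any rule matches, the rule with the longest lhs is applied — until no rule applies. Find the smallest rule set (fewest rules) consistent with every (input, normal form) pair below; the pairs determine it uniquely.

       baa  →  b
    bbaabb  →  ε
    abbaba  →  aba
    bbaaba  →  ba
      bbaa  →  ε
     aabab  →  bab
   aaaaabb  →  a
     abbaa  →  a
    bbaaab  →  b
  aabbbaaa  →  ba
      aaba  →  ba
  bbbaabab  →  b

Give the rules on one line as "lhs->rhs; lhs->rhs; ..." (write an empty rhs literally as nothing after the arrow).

aa->; bb->; bba->bb

  | baa => b
  | bbaabb => bbabb => bbbb => bb => ε
  | abbaba => abbba => aba
  | bbaaba => bbaba => bbba => ba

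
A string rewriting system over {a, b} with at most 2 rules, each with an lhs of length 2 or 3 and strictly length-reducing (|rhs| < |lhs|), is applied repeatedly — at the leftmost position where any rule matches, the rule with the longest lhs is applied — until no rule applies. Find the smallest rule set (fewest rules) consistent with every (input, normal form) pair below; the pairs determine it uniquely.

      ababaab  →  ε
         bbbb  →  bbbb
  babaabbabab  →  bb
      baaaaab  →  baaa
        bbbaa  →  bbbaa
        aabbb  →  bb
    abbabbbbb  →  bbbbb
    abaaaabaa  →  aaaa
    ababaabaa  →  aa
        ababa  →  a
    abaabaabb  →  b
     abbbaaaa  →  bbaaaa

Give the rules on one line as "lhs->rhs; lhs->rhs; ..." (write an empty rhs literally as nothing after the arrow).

aab->; ab->

  | ababaab => abaab => aab => ε
  | bbbb
  | babaabbabab => baabbabab => bbabab => bbab => bb
  | baaaaab => baaa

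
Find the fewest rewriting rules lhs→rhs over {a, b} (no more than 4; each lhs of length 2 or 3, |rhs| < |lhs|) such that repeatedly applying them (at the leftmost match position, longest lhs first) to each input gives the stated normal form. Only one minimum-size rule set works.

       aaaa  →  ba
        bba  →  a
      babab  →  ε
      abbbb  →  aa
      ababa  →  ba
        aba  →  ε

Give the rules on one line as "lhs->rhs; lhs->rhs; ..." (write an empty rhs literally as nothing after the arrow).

  | aaaa => ba
  | bba => a
  | babab => bb => ε
  | abbbb => aabb => aa

aaa->b; aba->; bb->; bbb->ab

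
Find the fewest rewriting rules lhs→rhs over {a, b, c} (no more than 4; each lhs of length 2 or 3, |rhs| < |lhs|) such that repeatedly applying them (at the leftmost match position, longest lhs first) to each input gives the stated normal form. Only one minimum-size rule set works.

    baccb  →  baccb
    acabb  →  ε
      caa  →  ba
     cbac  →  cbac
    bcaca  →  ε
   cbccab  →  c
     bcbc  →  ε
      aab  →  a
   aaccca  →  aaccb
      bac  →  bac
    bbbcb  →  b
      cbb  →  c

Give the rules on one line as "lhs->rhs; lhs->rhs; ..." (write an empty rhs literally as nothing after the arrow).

  | baccb
  | acabb => abbb => bb => ε
  | caa => ba
  | cbac

ab->; bb->; bc->; ca->b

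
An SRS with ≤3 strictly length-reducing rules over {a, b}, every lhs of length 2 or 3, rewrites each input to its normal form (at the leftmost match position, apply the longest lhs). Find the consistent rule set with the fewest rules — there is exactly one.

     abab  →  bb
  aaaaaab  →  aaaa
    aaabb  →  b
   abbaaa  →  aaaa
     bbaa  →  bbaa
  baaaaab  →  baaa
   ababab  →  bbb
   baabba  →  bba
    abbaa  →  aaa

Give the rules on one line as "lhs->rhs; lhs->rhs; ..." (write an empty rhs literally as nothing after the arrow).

  | abab => bab => bb
  | aaaaaab => aaaa
  | aaabb => ab => b
  | abbaaa => aaaa

aab->; ab->b; abb->a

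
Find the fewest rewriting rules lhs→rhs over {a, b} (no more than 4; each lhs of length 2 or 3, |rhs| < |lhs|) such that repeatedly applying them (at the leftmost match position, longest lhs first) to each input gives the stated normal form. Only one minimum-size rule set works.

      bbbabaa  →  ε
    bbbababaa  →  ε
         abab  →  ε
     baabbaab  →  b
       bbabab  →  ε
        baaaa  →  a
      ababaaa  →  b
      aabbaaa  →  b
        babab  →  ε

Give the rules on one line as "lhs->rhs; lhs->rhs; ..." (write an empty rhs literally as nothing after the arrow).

  | bbbabaa => bbabaa => babaa => abaa => aa => ε
  | bbbababaa => bbababaa => bababaa => ababaa => abaa => aa => ε
  | abab => ab => ε
  | baabbaab => aabbaab => bbaab => baab => aab => b

aa->; aaa->b; ab->; ba->a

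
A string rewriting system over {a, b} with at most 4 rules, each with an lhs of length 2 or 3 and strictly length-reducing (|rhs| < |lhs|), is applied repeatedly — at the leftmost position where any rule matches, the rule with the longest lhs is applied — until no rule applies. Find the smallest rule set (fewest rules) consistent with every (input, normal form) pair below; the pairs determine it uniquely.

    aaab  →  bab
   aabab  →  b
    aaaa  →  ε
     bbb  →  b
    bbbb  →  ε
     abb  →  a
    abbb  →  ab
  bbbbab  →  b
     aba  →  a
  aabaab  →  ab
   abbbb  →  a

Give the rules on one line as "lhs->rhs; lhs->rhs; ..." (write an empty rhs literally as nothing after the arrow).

  | aaab => bab
  | aabab => bbab => b
  | aaaa => baa => bb => ε
  | bbb => b

aa->b; aba->a; bb->; bba->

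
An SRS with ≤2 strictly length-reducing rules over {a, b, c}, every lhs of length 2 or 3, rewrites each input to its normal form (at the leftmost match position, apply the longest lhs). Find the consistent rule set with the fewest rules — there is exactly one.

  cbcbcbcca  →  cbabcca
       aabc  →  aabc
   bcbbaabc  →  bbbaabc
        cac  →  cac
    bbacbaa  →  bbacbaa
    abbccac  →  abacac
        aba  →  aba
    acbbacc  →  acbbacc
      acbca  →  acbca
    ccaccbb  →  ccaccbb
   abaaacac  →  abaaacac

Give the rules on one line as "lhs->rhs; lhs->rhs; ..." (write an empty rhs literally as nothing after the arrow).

  | cbcbcbcca => cbbcbcca => cbabcca
  | aabc
  | bcbbaabc => bbbaabc
  | cac

bbc->ba; bcb->bb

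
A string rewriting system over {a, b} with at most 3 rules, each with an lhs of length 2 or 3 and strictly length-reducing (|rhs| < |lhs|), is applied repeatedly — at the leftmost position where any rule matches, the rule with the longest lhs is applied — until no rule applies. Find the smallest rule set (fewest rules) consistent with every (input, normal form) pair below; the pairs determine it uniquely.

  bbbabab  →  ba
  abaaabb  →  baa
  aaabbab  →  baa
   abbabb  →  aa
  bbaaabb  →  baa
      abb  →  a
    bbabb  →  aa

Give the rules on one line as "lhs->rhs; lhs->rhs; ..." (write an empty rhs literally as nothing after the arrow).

aaa->ba; ab->a; bb->a

  | bbbabab => ababab => aabab => aaab => bab => ba
  | abaaabb => aaaabb => baabb => baab => baa
  | aaabbab => babbab => babab => baab => baa
  | abbabb => ababb => aabb => aab => aa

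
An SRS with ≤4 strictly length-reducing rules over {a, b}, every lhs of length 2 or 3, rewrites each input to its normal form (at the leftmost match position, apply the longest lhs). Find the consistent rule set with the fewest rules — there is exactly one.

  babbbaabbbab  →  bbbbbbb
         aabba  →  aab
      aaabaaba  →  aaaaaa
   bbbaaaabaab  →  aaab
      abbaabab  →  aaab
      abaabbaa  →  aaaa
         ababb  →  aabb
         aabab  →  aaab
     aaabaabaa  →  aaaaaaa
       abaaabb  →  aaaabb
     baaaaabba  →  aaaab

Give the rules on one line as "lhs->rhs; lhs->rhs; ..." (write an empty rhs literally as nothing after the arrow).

aba->aa; ba->; bab->bb

  | babbbaabbbab => bbbbaabbbab => bbbabbbab => bbbbbbab => bbbbbbb
  | aabba => aab
  | aaabaaba => aaaaaba => aaaaaa
  | bbbaaaabaab => bbaaabaab => baabaab => abaab => aaab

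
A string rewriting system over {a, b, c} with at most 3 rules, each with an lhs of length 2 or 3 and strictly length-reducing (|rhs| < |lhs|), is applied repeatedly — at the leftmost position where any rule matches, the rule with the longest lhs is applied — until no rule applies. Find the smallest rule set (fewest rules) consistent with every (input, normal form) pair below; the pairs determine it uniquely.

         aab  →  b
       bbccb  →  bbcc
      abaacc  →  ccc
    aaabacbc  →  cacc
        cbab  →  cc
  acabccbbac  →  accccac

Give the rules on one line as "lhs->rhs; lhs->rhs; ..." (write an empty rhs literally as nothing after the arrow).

  | aab => b
  | bbccb => bbcc
  | abaacc => caacc => ccc
  | aaabacbc => abacbc => cacbc => cacc

aa->; ab->c; cb->c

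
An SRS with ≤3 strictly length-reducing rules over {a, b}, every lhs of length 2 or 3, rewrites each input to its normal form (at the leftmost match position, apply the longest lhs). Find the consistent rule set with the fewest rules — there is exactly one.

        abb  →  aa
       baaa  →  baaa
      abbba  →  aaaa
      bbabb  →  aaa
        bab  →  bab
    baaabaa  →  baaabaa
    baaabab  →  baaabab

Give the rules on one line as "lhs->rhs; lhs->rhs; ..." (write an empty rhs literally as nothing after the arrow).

bb->a; bbb->aa

  | abb => aa
  | baaa
  | abbba => aaaa
  | bbabb => aabb => aaa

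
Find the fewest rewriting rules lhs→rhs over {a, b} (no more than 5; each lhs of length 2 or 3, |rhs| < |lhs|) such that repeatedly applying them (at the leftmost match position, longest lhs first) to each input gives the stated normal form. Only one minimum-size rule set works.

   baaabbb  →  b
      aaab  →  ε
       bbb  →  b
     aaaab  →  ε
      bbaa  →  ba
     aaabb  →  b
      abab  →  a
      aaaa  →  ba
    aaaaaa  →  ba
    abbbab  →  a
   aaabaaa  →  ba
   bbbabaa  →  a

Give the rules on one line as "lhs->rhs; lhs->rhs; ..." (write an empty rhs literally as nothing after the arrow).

aa->a; aaa->ba; bab->; bb->b

  | baaabbb => bbabbb => babbb => bb => b
  | aaab => bab => ε
  | bbb => bb => b
  | aaaab => baab => bab => ε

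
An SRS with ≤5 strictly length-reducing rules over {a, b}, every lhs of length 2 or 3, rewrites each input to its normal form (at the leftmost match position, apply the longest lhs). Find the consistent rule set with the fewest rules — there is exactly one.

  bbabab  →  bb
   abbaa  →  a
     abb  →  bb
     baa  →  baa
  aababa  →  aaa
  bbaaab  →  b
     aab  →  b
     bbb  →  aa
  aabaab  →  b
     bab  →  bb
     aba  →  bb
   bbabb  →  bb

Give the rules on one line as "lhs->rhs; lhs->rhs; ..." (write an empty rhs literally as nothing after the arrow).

ab->b; aba->bb; bba->; bbb->aa

  | bbabab => bab => bb
  | abbaa => bbaa => a
  | abb => bb
  | baa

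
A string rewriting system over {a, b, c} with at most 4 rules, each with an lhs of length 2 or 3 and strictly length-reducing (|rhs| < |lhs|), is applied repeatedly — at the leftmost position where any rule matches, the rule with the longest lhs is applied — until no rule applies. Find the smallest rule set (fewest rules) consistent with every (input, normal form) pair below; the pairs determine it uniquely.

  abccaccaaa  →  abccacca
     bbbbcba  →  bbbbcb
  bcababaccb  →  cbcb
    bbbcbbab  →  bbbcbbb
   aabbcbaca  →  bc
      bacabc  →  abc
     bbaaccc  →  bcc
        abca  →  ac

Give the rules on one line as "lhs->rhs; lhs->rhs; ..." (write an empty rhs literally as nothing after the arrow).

  | abccaccaaa => abccacca
  | bbbbcba => bbbbcb
  | bcababaccb => cbabaccb => cbbaccb => cbcb
  | bbbcbbab => bbbcbbb

aa->; ba->b; bac->; bca->c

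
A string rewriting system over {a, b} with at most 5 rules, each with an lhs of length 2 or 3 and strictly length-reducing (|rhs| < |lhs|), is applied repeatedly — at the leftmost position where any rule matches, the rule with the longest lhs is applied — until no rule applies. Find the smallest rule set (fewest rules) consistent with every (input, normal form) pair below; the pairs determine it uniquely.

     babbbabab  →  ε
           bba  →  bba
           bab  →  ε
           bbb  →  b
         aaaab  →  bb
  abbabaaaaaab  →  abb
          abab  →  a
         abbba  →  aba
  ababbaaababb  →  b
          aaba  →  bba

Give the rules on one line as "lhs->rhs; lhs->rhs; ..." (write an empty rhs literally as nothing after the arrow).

aa->b; baa->b; bab->; bbb->b

  | babbbabab => bbabab => bab => ε
  | bba
  | bab => ε
  | bbb => b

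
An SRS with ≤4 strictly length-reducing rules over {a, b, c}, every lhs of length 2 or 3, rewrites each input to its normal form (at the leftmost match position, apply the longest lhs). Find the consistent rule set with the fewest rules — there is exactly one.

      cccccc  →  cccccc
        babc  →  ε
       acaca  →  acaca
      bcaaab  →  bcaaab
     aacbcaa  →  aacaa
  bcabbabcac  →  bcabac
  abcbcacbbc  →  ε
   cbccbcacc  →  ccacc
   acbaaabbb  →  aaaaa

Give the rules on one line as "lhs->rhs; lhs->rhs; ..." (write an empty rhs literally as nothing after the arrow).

abc->b; bb->; bbb->a; cb->

  | cccccc
  | babc => bb => ε
  | acaca
  | bcaaab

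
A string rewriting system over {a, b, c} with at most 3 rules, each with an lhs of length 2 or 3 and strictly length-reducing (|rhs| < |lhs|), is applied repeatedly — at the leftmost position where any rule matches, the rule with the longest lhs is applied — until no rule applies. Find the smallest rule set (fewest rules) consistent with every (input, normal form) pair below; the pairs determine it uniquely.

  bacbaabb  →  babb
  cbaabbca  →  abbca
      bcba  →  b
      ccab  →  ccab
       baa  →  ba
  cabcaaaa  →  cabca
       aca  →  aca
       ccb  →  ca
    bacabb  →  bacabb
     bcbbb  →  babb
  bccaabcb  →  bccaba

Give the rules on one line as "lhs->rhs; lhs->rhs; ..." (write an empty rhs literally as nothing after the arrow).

aa->a; cb->a; cba->

  | bacbaabb => baabb => babb
  | cbaabbca => abbca
  | bcba => b
  | ccab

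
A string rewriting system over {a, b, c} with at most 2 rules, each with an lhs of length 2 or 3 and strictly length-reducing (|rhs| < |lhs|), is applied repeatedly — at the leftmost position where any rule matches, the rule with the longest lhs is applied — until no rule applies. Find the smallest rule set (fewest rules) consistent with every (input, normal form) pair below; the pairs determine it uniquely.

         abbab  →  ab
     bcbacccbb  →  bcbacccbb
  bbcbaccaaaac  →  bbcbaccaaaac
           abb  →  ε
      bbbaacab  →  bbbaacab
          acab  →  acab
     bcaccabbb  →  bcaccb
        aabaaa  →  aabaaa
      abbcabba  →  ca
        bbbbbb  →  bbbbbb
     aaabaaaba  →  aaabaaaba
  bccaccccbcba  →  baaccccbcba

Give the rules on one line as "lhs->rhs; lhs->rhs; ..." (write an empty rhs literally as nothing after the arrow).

abb->; bcc->ba

  | abbab => ab
  | bcbacccbb
  | bbcbaccaaaac
  | abb => ε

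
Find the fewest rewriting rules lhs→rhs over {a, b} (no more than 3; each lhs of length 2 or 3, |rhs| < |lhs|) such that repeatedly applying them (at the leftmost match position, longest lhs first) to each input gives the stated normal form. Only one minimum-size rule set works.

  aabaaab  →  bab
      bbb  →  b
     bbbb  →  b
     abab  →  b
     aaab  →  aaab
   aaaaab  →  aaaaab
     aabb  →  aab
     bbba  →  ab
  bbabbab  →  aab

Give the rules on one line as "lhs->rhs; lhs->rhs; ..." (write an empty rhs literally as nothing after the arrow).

  | aabaaab => abaab => bab
  | bbb => bb => b
  | bbbb => bbb => bb => b
  | abab => bb => b

aba->b; bb->b; bba->ab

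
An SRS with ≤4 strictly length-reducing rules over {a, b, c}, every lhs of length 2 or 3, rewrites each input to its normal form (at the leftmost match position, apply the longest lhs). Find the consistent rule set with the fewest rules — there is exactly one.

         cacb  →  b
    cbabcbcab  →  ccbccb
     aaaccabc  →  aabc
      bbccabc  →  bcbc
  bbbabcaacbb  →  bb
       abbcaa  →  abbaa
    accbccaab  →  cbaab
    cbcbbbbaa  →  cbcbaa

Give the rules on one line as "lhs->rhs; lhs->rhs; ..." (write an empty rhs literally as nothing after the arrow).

  | cacb => acb => b
  | cbabcbcab => ccbcbcab => ccbcbab => ccbccb
  | aaaccabc => aacabc => aabc
  | bbccabc => bbcabc => bbabc => bcbc

ac->; bab->cb; bbb->; ca->a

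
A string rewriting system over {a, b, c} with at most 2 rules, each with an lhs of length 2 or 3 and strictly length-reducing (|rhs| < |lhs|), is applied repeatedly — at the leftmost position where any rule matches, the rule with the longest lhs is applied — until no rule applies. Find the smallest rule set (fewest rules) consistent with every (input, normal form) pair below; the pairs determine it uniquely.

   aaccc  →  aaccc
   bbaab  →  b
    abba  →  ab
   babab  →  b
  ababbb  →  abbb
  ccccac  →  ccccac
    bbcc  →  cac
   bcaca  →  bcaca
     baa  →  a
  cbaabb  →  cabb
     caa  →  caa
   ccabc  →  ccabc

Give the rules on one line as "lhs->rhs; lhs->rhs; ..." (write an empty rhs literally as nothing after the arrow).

  | aaccc
  | bbaab => bab => b
  | abba => ab
  | babab => bab => b

ba->; bbc->ca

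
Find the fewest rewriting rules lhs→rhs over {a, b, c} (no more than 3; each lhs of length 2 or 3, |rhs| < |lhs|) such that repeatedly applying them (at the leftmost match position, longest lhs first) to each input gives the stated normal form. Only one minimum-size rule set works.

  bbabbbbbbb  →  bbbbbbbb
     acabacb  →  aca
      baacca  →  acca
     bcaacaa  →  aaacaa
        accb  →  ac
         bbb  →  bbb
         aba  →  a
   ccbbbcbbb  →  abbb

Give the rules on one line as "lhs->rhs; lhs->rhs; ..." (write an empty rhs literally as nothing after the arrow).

ba->; bc->a; cb->

  | bbabbbbbbb => bbbbbbbb
  | acabacb => acacb => aca
  | baacca => acca
  | bcaacaa => aaacaa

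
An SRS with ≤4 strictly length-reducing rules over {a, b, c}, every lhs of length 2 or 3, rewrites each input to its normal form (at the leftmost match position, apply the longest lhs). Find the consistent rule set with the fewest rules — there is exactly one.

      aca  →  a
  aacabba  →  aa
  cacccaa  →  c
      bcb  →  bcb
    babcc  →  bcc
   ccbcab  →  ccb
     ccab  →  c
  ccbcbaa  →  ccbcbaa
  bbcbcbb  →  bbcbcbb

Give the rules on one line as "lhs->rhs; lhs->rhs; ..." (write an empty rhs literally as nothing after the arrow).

ab->; ca->; cab->

  | aca => a
  | aacabba => aaba => aa
  | cacccaa => cccaa => cca => c
  | bcb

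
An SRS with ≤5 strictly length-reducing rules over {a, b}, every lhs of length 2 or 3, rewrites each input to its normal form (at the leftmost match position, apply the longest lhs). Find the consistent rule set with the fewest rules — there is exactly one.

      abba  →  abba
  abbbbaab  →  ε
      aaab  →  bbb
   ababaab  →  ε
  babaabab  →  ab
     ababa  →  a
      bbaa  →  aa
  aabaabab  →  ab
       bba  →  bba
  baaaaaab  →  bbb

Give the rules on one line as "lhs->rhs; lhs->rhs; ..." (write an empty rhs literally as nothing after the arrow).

  | abba
  | abbbbaab => abbbaab => abbaab => abaab => aab => ε
  | aaab => bbb
  | ababaab => abaab => aab => ε

aaa->bb; aab->; aba->a; baa->aa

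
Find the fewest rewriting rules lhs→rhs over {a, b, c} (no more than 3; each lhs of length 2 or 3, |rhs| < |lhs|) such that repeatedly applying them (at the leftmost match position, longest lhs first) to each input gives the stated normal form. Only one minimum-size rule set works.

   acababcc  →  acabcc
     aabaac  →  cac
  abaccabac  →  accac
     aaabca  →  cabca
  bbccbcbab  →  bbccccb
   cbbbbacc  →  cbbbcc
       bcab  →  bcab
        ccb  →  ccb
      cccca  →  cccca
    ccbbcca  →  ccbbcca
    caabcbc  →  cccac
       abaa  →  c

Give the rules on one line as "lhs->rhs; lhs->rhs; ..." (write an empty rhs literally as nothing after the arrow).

  | acababcc => acabcc
  | aabaac => cbaac => cac
  | abaccabac => accabac => accac
  | aaabca => cabca

aa->c; ba->; bcb->ca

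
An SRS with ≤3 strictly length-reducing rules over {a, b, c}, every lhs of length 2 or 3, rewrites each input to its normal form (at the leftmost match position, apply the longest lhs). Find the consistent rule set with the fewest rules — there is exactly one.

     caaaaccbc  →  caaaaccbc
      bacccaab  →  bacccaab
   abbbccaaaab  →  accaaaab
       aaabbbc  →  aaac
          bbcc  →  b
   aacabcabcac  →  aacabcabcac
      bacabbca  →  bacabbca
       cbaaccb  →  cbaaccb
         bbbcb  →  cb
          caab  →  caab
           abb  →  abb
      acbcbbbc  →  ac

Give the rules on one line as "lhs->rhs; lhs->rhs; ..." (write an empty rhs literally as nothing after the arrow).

bbb->; bcc->

  | caaaaccbc
  | bacccaab
  | abbbccaaaab => accaaaab
  | aaabbbc => aaac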